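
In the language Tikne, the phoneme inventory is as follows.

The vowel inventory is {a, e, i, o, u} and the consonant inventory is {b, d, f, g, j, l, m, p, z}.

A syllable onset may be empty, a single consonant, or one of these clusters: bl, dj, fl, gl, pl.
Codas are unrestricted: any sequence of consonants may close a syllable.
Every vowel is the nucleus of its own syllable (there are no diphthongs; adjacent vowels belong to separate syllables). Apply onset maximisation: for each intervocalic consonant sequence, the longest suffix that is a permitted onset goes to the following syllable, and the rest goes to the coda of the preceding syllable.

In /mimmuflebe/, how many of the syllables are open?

The vowels are i, u, e, e — 4 nuclei, so 4 syllables.
V1 /i/ – V2 /u/: cluster /mm/ — the longest permitted-onset suffix is /m/; onset = /m/, preceding coda = /m/.
V2 /u/ – V3 /e/: cluster /fl/ — /fl/ is itself a permitted onset, so the whole cluster goes right; preceding coda = ∅.
V3 /e/ – V4 /e/: /b/ is a single consonant, so it becomes the next onset.
Putting it together: mim.mu.fle.be.
Classifying each syllable: /mim/ (closed), /mu/ (open), /fle/ (open), /be/ (open).
Open syllables: 3.

3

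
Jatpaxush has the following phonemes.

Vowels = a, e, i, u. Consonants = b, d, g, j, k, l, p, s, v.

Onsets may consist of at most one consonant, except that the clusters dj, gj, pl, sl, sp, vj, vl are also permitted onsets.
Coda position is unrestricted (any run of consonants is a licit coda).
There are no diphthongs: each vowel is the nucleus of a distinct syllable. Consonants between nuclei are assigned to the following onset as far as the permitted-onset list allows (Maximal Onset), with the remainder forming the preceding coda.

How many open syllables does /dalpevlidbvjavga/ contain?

Nuclei (vowels): a, e, i, a, a → 5 syllables.
V1 /a/ – V2 /e/: /lp/ — longest licit onset from the right is /p/, leaving /l/ as coda.
V2 /e/ – V3 /i/: cluster /vl/ — /vl/ is itself a permitted onset, so the whole cluster goes right; preceding coda = ∅.
V3 /i/ – V4 /a/: /dbvj/ — longest licit onset from the right is /vj/, leaving /db/ as coda.
V4 /a/ – V5 /a/: cluster /vg/ — the longest permitted-onset suffix is /g/; onset = /g/, preceding coda = /v/.
Syllabification: dal.pe.vlidb.vjav.ga.
Classifying each syllable: /dal/ (closed), /pe/ (open), /vlidb/ (closed), /vjav/ (closed), /ga/ (open).
Open syllables: 2.

2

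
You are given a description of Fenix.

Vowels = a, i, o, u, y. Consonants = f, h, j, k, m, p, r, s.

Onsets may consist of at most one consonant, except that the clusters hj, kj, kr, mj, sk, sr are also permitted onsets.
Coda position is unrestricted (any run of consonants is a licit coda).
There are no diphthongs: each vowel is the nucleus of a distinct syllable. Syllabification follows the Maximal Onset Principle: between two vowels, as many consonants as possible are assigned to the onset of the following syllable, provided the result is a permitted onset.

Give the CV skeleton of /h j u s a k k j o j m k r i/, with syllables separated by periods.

CCV.CVC.CCVCC.CCV

Vowels present: u, a, o, i; each is a nucleus, giving 4 syllables.
Between /u/ (V1) and /a/ (V2): /s/ → onset of the next syllable (single consonants are always licit onsets).
Between /a/ (V2) and /o/ (V3): /kkj/; trying suffixes from longest down, /kj/ is the first permitted one, so coda /k/ | onset /kj/.
Between /o/ (V3) and /i/ (V4): /jmkr/; trying suffixes from longest down, /kr/ is the first permitted one, so coda /jm/ | onset /kr/.
Syllabification: hju.sak.kjojm.kri.
Mapping each syllable to C/V: /hju/ → CCV, /sak/ → CVC, /kjojm/ → CCVCC, /kri/ → CCV.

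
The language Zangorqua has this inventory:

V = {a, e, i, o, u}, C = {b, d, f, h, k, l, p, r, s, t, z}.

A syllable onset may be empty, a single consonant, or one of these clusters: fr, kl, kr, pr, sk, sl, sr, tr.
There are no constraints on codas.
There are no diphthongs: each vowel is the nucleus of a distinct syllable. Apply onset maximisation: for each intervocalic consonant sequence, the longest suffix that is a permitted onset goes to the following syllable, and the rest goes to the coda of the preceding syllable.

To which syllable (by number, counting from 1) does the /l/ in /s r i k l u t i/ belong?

Nuclei (vowels): i, u, i → 3 syllables.
/i…u/ gap (V1→V2): /kl/ is a licit onset in full, so it all attaches to the next syllable.
/u…i/ gap (V2→V3): /t/ is a single consonant, so it becomes the next onset.
Syllabification: sri.klu.ti.
The /l/ is in the onset of syllable 2 (/klu/).

2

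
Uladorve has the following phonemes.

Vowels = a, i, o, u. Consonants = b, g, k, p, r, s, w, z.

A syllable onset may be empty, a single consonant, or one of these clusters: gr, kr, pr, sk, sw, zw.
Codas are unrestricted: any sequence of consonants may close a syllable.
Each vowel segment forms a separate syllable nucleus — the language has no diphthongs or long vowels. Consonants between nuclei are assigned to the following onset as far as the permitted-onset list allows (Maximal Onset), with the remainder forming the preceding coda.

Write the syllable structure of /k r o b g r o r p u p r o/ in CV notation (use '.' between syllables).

CCVC.CCVC.CV.CCV

Nuclei (vowels): o, o, u, o → 4 syllables.
Between /o/ (V1) and /o/ (V2): /bgr/ splits as /b/ + /gr/ (/gr/ is the longest suffix that is a licit onset).
Between /o/ (V2) and /u/ (V3): /rp/ splits as /r/ + /p/ (/p/ is the longest suffix that is a licit onset).
Between /u/ (V3) and /o/ (V4): cluster /pr/ — /pr/ is itself a permitted onset, so the whole cluster goes right; preceding coda = ∅.
Result: krob.gror.pu.pro.
Mapping each syllable to C/V: /krob/ → CCVC, /gror/ → CCVC, /pu/ → CV, /pro/ → CCV.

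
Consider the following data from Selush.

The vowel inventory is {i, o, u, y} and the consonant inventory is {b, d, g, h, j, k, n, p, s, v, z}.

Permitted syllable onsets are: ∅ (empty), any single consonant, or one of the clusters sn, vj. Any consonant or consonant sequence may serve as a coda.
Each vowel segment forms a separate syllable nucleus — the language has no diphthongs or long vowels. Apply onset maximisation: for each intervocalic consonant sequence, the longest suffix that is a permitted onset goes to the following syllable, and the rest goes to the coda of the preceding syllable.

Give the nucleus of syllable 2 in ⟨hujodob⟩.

o

Nuclei (vowels): u, o, o → 3 syllables.
The second nucleus (vowel 2 from the left) is /o/.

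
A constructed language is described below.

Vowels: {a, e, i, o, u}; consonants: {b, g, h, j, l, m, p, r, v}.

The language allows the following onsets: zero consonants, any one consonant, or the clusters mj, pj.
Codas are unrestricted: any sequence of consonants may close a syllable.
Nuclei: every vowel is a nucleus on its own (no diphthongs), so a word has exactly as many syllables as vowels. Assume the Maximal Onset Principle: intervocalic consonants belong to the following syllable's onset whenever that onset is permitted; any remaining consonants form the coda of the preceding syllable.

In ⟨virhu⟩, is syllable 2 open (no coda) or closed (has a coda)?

open

Vowels present: i, u; each is a nucleus, giving 2 syllables.
Between /i/ (V1) and /u/ (V2): /rh/; trying suffixes from longest down, /h/ is the first permitted one, so coda /r/ | onset /h/.
Putting it together: vir.hu.
Syllable 2 is /hu/; it ends in its nucleus with no coda, so it is open.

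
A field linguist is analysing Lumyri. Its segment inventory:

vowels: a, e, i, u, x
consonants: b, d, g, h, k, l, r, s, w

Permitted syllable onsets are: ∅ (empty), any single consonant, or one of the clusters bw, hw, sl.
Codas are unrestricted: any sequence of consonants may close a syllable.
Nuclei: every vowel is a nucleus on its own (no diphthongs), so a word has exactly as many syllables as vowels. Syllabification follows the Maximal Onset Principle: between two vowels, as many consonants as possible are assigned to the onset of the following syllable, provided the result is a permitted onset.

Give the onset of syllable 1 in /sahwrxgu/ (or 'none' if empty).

s

Vowels present: a, x, u; each is a nucleus, giving 3 syllables.
σ1/σ2 boundary: /hwr/ splits as /hw/ + /r/ (/r/ is the longest suffix that is a licit onset).
σ2/σ3 boundary: /g/ → onset of the next syllable (single consonants are always licit onsets).
Result: sahw.rx.gu.
Syllable 1 is /sahw/: onset /s/, nucleus /a/, coda /hw/.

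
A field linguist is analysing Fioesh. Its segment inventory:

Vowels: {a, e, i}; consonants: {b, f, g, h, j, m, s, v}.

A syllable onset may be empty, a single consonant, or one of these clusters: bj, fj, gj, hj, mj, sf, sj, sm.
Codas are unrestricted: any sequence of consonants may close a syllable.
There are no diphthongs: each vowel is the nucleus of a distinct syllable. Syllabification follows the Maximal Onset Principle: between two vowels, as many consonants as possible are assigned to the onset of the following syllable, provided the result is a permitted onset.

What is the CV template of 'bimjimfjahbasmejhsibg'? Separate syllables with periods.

CV.CCVC.CCVC.CV.CCVCC.CVCC

Nuclei (vowels): i, i, a, a, e, i → 6 syllables.
Between /i/ (V1) and /i/ (V2): /mj/ is a licit onset in full, so it all attaches to the next syllable.
Between /i/ (V2) and /a/ (V3): /mfj/ splits as /m/ + /fj/ (/fj/ is the longest suffix that is a licit onset).
Between /a/ (V3) and /a/ (V4): cluster /hb/ — the longest permitted-onset suffix is /b/; onset = /b/, preceding coda = /h/.
Between /a/ (V4) and /e/ (V5): /sm/ — entire cluster is a permitted onset → onset /sm/, coda ∅.
Between /e/ (V5) and /i/ (V6): /jhs/ — longest licit onset from the right is /s/, leaving /jh/ as coda.
Result: bi.mjim.fjah.ba.smejh.sibg.
Mapping each syllable to C/V: /bi/ → CV, /mjim/ → CCVC, /fjah/ → CCVC, /ba/ → CV, /smejh/ → CCVCC, /sibg/ → CVCC.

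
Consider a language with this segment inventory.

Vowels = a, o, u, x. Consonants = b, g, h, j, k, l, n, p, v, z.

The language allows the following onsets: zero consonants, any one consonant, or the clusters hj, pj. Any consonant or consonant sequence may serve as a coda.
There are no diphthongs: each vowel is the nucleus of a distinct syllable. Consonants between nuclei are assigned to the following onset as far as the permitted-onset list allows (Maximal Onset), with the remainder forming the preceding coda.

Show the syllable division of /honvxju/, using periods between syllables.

The vowels are o, x, u — 3 nuclei, so 3 syllables.
/o…x/ gap (V1→V2): /nv/ — longest licit onset from the right is /v/, leaving /n/ as coda.
/x…u/ gap (V2→V3): /j/ → onset of the next syllable (single consonants are always licit onsets).

hon.vx.ju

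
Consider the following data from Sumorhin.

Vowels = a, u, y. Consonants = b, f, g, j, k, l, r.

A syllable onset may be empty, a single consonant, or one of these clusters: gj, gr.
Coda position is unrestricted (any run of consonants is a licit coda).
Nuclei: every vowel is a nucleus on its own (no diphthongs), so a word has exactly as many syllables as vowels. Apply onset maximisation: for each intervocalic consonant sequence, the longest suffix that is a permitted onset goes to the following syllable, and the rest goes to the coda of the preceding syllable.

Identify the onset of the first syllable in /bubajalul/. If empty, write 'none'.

The vowels are u, a, a, u — 4 nuclei, so 4 syllables.
/u…a/ gap (V1→V2): /b/ → onset of the next syllable (single consonants are always licit onsets).
/a…a/ gap (V2→V3): just /j/ — single C goes to the following onset.
/a…u/ gap (V3→V4): /l/ → onset of the next syllable (single consonants are always licit onsets).
Putting it together: bu.ba.ja.lul.
Syllable 1 is /bu/: onset /b/, nucleus /u/, coda ∅.

b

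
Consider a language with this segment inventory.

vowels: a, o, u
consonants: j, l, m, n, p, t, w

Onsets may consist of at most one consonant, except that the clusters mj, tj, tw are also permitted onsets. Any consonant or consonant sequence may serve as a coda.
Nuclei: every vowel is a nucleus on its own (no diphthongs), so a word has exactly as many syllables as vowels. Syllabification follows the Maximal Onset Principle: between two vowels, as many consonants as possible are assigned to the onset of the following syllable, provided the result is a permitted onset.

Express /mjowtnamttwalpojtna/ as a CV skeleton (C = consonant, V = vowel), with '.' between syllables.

Nuclei (vowels): o, a, a, o, a → 5 syllables.
V1 /o/ – V2 /a/: /wtn/ — longest licit onset from the right is /n/, leaving /wt/ as coda.
V2 /a/ – V3 /a/: /mttw/ splits as /mt/ + /tw/ (/tw/ is the longest suffix that is a licit onset).
V3 /a/ – V4 /o/: /lp/ splits as /l/ + /p/ (/p/ is the longest suffix that is a licit onset).
V4 /o/ – V5 /a/: /jtn/; trying suffixes from longest down, /n/ is the first permitted one, so coda /jt/ | onset /n/.
Syllabification: mjowt.namt.twal.pojt.na.
Mapping each syllable to C/V: /mjowt/ → CCVCC, /namt/ → CVCC, /twal/ → CCVC, /pojt/ → CVCC, /na/ → CV.

CCVCC.CVCC.CCVC.CVCC.CV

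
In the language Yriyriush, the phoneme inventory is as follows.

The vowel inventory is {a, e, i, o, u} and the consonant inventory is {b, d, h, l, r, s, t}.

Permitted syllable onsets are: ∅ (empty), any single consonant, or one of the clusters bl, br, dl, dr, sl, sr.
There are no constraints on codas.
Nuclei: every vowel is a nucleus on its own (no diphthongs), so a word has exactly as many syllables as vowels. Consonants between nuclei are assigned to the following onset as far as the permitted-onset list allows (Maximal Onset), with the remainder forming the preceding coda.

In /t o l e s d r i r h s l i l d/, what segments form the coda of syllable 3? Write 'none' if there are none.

rh

Nuclei (vowels): o, e, i, i → 4 syllables.
/o…e/ gap (V1→V2): just /l/ — single C goes to the following onset.
/e…i/ gap (V2→V3): cluster /sdr/ — the longest permitted-onset suffix is /dr/; onset = /dr/, preceding coda = /s/.
/i…i/ gap (V3→V4): cluster /rhsl/ — the longest permitted-onset suffix is /sl/; onset = /sl/, preceding coda = /rh/.
Result: to.les.drirh.slild.
Syllable 3 is /drirh/: onset /dr/, nucleus /i/, coda /rh/.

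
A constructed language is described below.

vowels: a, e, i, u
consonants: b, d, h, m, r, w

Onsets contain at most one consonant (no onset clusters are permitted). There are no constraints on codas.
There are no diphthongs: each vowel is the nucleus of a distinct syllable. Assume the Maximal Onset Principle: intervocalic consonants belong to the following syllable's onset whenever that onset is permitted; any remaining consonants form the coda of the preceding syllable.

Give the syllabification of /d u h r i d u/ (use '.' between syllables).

Nuclei (vowels): u, i, u → 3 syllables.
V1 /u/ – V2 /i/: /hr/ — longest licit onset from the right is /r/, leaving /h/ as coda.
V2 /i/ – V3 /u/: just /d/ — single C goes to the following onset.

duh.ri.du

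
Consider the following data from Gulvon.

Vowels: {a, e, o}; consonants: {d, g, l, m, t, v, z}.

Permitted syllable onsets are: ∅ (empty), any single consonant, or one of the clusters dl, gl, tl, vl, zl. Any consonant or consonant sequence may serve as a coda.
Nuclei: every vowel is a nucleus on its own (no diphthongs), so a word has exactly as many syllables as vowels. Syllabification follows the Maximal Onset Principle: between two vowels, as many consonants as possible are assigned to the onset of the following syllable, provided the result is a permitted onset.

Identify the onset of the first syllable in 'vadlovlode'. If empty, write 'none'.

v

The vowels are a, o, o, e — 4 nuclei, so 4 syllables.
V1 /a/ – V2 /o/: /dl/ is a licit onset in full, so it all attaches to the next syllable.
V2 /o/ – V3 /o/: /vl/ is a licit onset in full, so it all attaches to the next syllable.
V3 /o/ – V4 /e/: just /d/ — single C goes to the following onset.
So the parse is va.dlo.vlo.de.
Syllable 1 is /va/: onset /v/, nucleus /a/, coda ∅.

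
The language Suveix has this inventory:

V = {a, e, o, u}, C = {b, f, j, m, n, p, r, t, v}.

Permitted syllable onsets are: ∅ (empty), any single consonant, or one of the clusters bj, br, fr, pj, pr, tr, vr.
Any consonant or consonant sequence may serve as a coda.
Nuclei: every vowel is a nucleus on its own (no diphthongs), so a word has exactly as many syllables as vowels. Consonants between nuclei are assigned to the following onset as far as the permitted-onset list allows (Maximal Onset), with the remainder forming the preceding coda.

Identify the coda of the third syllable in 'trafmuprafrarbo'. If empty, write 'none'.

none

Vowels present: a, u, a, a, o; each is a nucleus, giving 5 syllables.
V1 /a/ – V2 /u/: /fm/; trying suffixes from longest down, /m/ is the first permitted one, so coda /f/ | onset /m/.
V2 /u/ – V3 /a/: /pr/ — entire cluster is a permitted onset → onset /pr/, coda ∅.
V3 /a/ – V4 /a/: /fr/ is a licit onset in full, so it all attaches to the next syllable.
V4 /a/ – V5 /o/: /rb/ — longest licit onset from the right is /b/, leaving /r/ as coda.
Putting it together: traf.mu.pra.frar.bo.
Syllable 3 is /pra/: onset /pr/, nucleus /a/, coda ∅.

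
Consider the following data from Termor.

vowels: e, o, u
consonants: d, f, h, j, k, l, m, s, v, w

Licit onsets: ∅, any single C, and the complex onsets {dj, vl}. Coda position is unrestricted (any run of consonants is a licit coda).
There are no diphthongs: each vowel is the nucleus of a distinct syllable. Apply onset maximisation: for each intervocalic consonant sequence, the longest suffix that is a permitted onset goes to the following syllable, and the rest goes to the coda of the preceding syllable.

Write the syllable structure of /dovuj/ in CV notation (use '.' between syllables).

CV.CVC

The vowels are o, u — 2 nuclei, so 2 syllables.
/o…u/ gap (V1→V2): /v/ is a single consonant, so it becomes the next onset.
Syllabification: do.vuj.
Mapping each syllable to C/V: /do/ → CV, /vuj/ → CVC.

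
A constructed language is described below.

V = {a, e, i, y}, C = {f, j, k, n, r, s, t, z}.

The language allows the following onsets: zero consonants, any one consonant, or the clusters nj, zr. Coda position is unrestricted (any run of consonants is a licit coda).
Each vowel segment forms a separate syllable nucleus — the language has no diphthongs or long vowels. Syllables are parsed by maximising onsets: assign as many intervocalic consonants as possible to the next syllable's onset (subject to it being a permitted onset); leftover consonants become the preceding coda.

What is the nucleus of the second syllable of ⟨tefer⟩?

e

Nuclei (vowels): e, e → 2 syllables.
The second nucleus (vowel 2 from the left) is /e/.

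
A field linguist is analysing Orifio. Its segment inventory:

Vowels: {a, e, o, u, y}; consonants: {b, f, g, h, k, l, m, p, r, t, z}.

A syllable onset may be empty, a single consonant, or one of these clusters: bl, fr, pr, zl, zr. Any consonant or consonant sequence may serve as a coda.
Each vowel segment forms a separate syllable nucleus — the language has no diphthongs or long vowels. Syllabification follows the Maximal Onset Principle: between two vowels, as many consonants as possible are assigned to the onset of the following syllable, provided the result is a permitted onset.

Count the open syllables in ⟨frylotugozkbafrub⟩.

4

Vowels present: y, o, u, o, a, u; each is a nucleus, giving 6 syllables.
V1 /y/ – V2 /o/: just /l/ — single C goes to the following onset.
V2 /o/ – V3 /u/: just /t/ — single C goes to the following onset.
V3 /u/ – V4 /o/: /g/ is a single consonant, so it becomes the next onset.
V4 /o/ – V5 /a/: cluster /zkb/ — the longest permitted-onset suffix is /b/; onset = /b/, preceding coda = /zk/.
V5 /a/ – V6 /u/: /fr/ — entire cluster is a permitted onset → onset /fr/, coda ∅.
Result: fry.lo.tu.gozk.ba.frub.
Classifying each syllable: /fry/ (open), /lo/ (open), /tu/ (open), /gozk/ (closed), /ba/ (open), /frub/ (closed).
Open syllables: 4.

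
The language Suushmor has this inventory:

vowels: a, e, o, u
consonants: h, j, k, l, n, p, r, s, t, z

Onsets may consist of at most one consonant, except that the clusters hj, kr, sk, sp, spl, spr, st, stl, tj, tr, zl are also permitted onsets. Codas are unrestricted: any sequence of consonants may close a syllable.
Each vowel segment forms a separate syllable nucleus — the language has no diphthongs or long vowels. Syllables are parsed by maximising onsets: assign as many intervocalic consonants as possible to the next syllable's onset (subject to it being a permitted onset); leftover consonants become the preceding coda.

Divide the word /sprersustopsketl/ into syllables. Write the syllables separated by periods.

sprer.su.stop.sketl

Nuclei (vowels): e, u, o, e → 4 syllables.
Between /e/ (V1) and /u/ (V2): cluster /rs/ — the longest permitted-onset suffix is /s/; onset = /s/, preceding coda = /r/.
Between /u/ (V2) and /o/ (V3): /st/ is a licit onset in full, so it all attaches to the next syllable.
Between /o/ (V3) and /e/ (V4): cluster /psk/ — the longest permitted-onset suffix is /sk/; onset = /sk/, preceding coda = /p/.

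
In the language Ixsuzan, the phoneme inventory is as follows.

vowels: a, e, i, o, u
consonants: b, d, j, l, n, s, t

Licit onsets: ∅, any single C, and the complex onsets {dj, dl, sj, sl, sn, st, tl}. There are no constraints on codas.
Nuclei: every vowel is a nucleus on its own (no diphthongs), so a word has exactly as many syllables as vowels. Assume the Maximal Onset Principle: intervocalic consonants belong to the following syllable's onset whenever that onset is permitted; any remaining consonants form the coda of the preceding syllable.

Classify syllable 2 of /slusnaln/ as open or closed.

closed

Nuclei (vowels): u, a → 2 syllables.
V1 /u/ – V2 /a/: cluster /sn/ — /sn/ is itself a permitted onset, so the whole cluster goes right; preceding coda = ∅.
Result: slu.snaln.
Syllable 2 is /snaln/ with coda /ln/, so it is closed.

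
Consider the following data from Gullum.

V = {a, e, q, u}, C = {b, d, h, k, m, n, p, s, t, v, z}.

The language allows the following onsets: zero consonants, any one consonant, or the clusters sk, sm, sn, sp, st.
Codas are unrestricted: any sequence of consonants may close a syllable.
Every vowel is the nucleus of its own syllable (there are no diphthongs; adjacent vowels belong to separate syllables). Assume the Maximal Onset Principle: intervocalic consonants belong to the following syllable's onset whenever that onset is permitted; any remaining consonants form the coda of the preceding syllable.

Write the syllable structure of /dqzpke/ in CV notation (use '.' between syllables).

Nuclei (vowels): q, e → 2 syllables.
/q…e/ gap (V1→V2): /zpk/ splits as /zp/ + /k/ (/k/ is the longest suffix that is a licit onset).
Syllabification: dqzp.ke.
Mapping each syllable to C/V: /dqzp/ → CVCC, /ke/ → CV.

CVCC.CV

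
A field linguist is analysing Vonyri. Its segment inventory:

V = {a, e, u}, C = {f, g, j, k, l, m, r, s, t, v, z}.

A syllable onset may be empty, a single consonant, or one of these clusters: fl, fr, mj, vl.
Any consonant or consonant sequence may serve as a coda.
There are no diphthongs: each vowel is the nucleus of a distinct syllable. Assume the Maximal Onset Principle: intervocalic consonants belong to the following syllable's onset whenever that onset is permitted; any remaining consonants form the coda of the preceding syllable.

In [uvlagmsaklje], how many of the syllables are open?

2

Nuclei (vowels): u, a, a, e → 4 syllables.
Between /u/ (V1) and /a/ (V2): /vl/ — entire cluster is a permitted onset → onset /vl/, coda ∅.
Between /a/ (V2) and /a/ (V3): /gms/ — longest licit onset from the right is /s/, leaving /gm/ as coda.
Between /a/ (V3) and /e/ (V4): cluster /klj/ — the longest permitted-onset suffix is /j/; onset = /j/, preceding coda = /kl/.
Syllabification: u.vlagm.sakl.je.
Classifying each syllable: /u/ (open), /vlagm/ (closed), /sakl/ (closed), /je/ (open).
Open syllables: 2.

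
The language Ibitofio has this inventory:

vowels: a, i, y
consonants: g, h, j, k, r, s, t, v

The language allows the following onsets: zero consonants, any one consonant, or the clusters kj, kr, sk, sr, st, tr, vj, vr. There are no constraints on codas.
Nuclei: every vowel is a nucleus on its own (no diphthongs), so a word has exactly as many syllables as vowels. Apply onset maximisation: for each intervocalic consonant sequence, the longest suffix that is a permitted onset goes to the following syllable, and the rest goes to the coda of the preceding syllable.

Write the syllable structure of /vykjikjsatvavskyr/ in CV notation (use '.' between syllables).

CV.CCVCC.CVC.CVC.CCVC

The vowels are y, i, a, a, y — 5 nuclei, so 5 syllables.
/y…i/ gap (V1→V2): /kj/ is a licit onset in full, so it all attaches to the next syllable.
/i…a/ gap (V2→V3): cluster /kjs/ — the longest permitted-onset suffix is /s/; onset = /s/, preceding coda = /kj/.
/a…a/ gap (V3→V4): /tv/ — longest licit onset from the right is /v/, leaving /t/ as coda.
/a…y/ gap (V4→V5): cluster /vsk/ — the longest permitted-onset suffix is /sk/; onset = /sk/, preceding coda = /v/.
So the parse is vy.kjikj.sat.vav.skyr.
Mapping each syllable to C/V: /vy/ → CV, /kjikj/ → CCVCC, /sat/ → CVC, /vav/ → CVC, /skyr/ → CCVC.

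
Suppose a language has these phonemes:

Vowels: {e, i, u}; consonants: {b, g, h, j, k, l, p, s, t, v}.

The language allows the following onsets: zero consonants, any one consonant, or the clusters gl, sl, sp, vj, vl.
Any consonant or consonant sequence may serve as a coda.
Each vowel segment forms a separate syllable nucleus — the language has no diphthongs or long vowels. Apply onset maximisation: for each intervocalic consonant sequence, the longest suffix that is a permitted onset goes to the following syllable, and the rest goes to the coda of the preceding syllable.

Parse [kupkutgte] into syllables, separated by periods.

The vowels are u, u, e — 3 nuclei, so 3 syllables.
/u…u/ gap (V1→V2): /pk/; trying suffixes from longest down, /k/ is the first permitted one, so coda /p/ | onset /k/.
/u…e/ gap (V2→V3): /tgt/ — longest licit onset from the right is /t/, leaving /tg/ as coda.

kup.kutg.te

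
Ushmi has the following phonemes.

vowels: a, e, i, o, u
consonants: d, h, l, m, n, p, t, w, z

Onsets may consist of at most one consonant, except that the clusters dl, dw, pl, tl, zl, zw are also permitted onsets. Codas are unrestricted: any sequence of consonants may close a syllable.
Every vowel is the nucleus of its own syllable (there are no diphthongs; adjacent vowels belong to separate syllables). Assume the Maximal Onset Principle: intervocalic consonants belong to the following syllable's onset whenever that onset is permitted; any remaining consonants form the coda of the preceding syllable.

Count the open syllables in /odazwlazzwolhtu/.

Vowels present: o, a, a, o, u; each is a nucleus, giving 5 syllables.
Between /o/ (V1) and /a/ (V2): just /d/ — single C goes to the following onset.
Between /a/ (V2) and /a/ (V3): cluster /zwl/ — the longest permitted-onset suffix is /l/; onset = /l/, preceding coda = /zw/.
Between /a/ (V3) and /o/ (V4): cluster /zzw/ — the longest permitted-onset suffix is /zw/; onset = /zw/, preceding coda = /z/.
Between /o/ (V4) and /u/ (V5): cluster /lht/ — the longest permitted-onset suffix is /t/; onset = /t/, preceding coda = /lh/.
Putting it together: o.dazw.laz.zwolh.tu.
Classifying each syllable: /o/ (open), /dazw/ (closed), /laz/ (closed), /zwolh/ (closed), /tu/ (open).
Open syllables: 2.

2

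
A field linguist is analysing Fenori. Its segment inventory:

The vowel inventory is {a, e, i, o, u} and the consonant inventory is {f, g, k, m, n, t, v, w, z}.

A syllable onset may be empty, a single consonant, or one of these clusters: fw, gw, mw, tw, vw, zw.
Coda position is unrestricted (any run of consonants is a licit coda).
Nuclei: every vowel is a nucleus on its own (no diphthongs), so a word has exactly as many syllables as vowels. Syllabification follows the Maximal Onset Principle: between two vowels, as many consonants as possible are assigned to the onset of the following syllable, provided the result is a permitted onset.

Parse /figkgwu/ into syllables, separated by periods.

Vowels present: i, u; each is a nucleus, giving 2 syllables.
Between /i/ (V1) and /u/ (V2): /gkgw/ splits as /gk/ + /gw/ (/gw/ is the longest suffix that is a licit onset).

figk.gwu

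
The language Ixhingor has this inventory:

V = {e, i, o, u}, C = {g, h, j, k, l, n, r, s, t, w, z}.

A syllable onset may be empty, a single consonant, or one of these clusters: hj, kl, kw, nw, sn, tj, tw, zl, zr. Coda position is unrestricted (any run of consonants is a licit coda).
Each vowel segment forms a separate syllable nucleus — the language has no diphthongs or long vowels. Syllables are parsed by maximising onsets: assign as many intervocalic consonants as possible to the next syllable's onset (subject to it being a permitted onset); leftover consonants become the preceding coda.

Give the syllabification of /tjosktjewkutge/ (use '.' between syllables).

Vowels present: o, e, u, e; each is a nucleus, giving 4 syllables.
V1 /o/ – V2 /e/: /sktj/ splits as /sk/ + /tj/ (/tj/ is the longest suffix that is a licit onset).
V2 /e/ – V3 /u/: /wk/ — longest licit onset from the right is /k/, leaving /w/ as coda.
V3 /u/ – V4 /e/: /tg/; trying suffixes from longest down, /g/ is the first permitted one, so coda /t/ | onset /g/.

tjosk.tjew.kut.ge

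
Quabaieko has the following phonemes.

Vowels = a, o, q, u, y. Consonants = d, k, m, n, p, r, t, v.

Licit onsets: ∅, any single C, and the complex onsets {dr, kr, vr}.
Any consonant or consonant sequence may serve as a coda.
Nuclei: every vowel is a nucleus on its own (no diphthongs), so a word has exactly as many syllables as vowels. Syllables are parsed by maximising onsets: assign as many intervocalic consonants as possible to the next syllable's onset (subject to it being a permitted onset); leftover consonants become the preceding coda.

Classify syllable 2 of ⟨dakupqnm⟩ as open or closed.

Nuclei (vowels): a, u, q → 3 syllables.
V1 /a/ – V2 /u/: /k/ is a single consonant, so it becomes the next onset.
V2 /u/ – V3 /q/: just /p/ — single C goes to the following onset.
Putting it together: da.ku.pqnm.
Syllable 2 is /ku/; it ends in its nucleus with no coda, so it is open.

open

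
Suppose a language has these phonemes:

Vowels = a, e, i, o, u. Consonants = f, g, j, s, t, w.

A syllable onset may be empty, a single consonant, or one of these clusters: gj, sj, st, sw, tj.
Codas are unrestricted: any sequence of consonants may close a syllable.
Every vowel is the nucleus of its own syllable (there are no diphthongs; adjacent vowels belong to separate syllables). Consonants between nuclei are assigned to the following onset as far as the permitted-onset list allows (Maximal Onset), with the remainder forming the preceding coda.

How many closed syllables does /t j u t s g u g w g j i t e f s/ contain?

Vowels present: u, u, i, e; each is a nucleus, giving 4 syllables.
Between /u/ (V1) and /u/ (V2): /tsg/ — longest licit onset from the right is /g/, leaving /ts/ as coda.
Between /u/ (V2) and /i/ (V3): cluster /gwgj/ — the longest permitted-onset suffix is /gj/; onset = /gj/, preceding coda = /gw/.
Between /i/ (V3) and /e/ (V4): just /t/ — single C goes to the following onset.
Putting it together: tjuts.gugw.gji.tefs.
Classifying each syllable: /tjuts/ (closed), /gugw/ (closed), /gji/ (open), /tefs/ (closed).
Closed syllables: 3.

3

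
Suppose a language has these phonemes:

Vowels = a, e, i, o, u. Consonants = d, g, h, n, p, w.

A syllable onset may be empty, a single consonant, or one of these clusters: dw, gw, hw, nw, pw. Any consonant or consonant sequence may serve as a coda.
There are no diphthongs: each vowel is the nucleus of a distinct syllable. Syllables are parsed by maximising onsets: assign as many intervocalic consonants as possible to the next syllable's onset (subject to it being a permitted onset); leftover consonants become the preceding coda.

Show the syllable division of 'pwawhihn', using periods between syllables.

pwaw.hihn

Nuclei (vowels): a, i → 2 syllables.
/a…i/ gap (V1→V2): cluster /wh/ — the longest permitted-onset suffix is /h/; onset = /h/, preceding coda = /w/.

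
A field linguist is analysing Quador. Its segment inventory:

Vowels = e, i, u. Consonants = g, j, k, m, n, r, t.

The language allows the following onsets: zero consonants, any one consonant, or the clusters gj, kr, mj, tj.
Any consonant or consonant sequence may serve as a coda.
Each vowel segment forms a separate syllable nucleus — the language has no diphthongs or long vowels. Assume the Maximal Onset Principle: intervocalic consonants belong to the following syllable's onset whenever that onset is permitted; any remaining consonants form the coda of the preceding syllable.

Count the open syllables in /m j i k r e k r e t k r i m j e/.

4

The vowels are i, e, e, i, e — 5 nuclei, so 5 syllables.
Between /i/ (V1) and /e/ (V2): cluster /kr/ — /kr/ is itself a permitted onset, so the whole cluster goes right; preceding coda = ∅.
Between /e/ (V2) and /e/ (V3): /kr/ — entire cluster is a permitted onset → onset /kr/, coda ∅.
Between /e/ (V3) and /i/ (V4): /tkr/ — longest licit onset from the right is /kr/, leaving /t/ as coda.
Between /i/ (V4) and /e/ (V5): /mj/ — entire cluster is a permitted onset → onset /mj/, coda ∅.
Result: mji.kre.kret.kri.mje.
Classifying each syllable: /mji/ (open), /kre/ (open), /kret/ (closed), /kri/ (open), /mje/ (open).
Open syllables: 4.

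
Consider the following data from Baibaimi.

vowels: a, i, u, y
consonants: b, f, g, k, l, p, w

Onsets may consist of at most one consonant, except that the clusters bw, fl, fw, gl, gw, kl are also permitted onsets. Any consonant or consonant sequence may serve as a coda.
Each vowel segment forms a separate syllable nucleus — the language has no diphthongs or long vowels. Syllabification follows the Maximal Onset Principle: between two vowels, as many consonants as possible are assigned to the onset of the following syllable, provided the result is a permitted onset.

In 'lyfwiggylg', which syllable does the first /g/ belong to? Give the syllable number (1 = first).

Vowels present: y, i, y; each is a nucleus, giving 3 syllables.
σ1/σ2 boundary: /fw/ — entire cluster is a permitted onset → onset /fw/, coda ∅.
σ2/σ3 boundary: /gg/ — longest licit onset from the right is /g/, leaving /g/ as coda.
So the parse is ly.fwig.gylg.
The first /g/ is in the coda of syllable 2 (/fwig/).

2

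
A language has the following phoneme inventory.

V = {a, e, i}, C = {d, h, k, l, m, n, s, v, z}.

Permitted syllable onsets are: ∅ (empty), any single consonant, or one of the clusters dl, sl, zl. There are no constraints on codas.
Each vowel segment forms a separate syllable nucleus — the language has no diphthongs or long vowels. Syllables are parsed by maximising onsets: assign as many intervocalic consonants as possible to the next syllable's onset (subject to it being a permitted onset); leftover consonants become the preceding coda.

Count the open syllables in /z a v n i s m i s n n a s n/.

Nuclei (vowels): a, i, i, a → 4 syllables.
/a…i/ gap (V1→V2): /vn/; trying suffixes from longest down, /n/ is the first permitted one, so coda /v/ | onset /n/.
/i…i/ gap (V2→V3): /sm/; trying suffixes from longest down, /m/ is the first permitted one, so coda /s/ | onset /m/.
/i…a/ gap (V3→V4): cluster /snn/ — the longest permitted-onset suffix is /n/; onset = /n/, preceding coda = /sn/.
Result: zav.nis.misn.nasn.
Classifying each syllable: /zav/ (closed), /nis/ (closed), /misn/ (closed), /nasn/ (closed).
Open syllables: 0.

0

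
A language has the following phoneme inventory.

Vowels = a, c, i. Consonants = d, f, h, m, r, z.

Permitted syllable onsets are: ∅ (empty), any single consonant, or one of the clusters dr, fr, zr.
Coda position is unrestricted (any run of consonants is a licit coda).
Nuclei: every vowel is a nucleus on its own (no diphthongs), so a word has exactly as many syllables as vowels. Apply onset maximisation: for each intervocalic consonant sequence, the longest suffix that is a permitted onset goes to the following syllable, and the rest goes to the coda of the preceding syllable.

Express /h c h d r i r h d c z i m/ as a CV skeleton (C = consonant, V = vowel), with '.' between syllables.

The vowels are c, i, c, i — 4 nuclei, so 4 syllables.
Between /c/ (V1) and /i/ (V2): cluster /hdr/ — the longest permitted-onset suffix is /dr/; onset = /dr/, preceding coda = /h/.
Between /i/ (V2) and /c/ (V3): cluster /rhd/ — the longest permitted-onset suffix is /d/; onset = /d/, preceding coda = /rh/.
Between /c/ (V3) and /i/ (V4): /z/ → onset of the next syllable (single consonants are always licit onsets).
So the parse is hch.drirh.dc.zim.
Mapping each syllable to C/V: /hch/ → CVC, /drirh/ → CCVCC, /dc/ → CV, /zim/ → CVC.

CVC.CCVCC.CV.CVC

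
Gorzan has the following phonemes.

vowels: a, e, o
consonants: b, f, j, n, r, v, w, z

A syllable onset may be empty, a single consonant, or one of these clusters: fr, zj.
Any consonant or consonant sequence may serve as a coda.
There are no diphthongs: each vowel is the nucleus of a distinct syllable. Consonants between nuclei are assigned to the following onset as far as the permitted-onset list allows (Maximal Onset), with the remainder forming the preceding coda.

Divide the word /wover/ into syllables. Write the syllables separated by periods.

wo.ver

Vowels present: o, e; each is a nucleus, giving 2 syllables.
σ1/σ2 boundary: /v/ is a single consonant, so it becomes the next onset.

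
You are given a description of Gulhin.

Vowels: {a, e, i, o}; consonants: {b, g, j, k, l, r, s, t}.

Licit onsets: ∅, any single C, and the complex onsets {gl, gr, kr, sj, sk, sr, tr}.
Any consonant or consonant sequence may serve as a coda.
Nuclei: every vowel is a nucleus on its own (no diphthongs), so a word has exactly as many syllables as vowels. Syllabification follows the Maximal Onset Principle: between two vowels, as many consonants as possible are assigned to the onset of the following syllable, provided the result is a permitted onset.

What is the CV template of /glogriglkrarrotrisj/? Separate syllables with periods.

Nuclei (vowels): o, i, a, o, i → 5 syllables.
Between /o/ (V1) and /i/ (V2): /gr/ — entire cluster is a permitted onset → onset /gr/, coda ∅.
Between /i/ (V2) and /a/ (V3): /glkr/ — longest licit onset from the right is /kr/, leaving /gl/ as coda.
Between /a/ (V3) and /o/ (V4): cluster /rr/ — the longest permitted-onset suffix is /r/; onset = /r/, preceding coda = /r/.
Between /o/ (V4) and /i/ (V5): cluster /tr/ — /tr/ is itself a permitted onset, so the whole cluster goes right; preceding coda = ∅.
Syllabification: glo.grigl.krar.ro.trisj.
Mapping each syllable to C/V: /glo/ → CCV, /grigl/ → CCVCC, /krar/ → CCVC, /ro/ → CV, /trisj/ → CCVCC.

CCV.CCVCC.CCVC.CV.CCVCC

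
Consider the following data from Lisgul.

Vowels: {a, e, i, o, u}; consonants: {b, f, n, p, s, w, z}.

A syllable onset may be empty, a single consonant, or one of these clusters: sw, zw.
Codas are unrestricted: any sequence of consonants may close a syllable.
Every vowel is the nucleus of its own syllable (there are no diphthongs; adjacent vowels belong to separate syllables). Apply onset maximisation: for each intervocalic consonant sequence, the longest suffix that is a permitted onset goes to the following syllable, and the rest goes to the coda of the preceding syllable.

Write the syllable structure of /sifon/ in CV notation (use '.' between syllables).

Nuclei (vowels): i, o → 2 syllables.
V1 /i/ – V2 /o/: just /f/ — single C goes to the following onset.
Syllabification: si.fon.
Mapping each syllable to C/V: /si/ → CV, /fon/ → CVC.

CV.CVC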